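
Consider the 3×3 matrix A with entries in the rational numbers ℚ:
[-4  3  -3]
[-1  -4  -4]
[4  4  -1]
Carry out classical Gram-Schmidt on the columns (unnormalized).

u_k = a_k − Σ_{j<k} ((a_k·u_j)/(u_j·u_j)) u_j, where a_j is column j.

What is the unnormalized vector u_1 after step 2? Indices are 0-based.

Step 1: u_0 = a_0 = (-4, -1, 4).
Step 2: u_1 = a_1 − (8/33)·u_0 = (131/33, -124/33, 100/33).

u_1 = (131/33, -124/33, 100/33)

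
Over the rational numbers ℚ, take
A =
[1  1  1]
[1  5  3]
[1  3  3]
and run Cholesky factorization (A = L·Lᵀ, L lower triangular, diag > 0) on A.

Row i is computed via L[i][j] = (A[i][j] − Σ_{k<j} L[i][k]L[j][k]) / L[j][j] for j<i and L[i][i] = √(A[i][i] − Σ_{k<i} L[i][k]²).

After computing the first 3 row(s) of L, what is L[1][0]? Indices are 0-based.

Step 1: L[0][0] = √(1) = 1.
  L[1][0] = (1) / L[0][0] = 1.
Step 2: L[1][1] = √(4) = 2.
  L[2][0] = (1) / L[0][0] = 1.
  L[2][1] = (2) / L[1][1] = 1.
Step 3: L[2][2] = √(1) = 1.

L[1][0] = 1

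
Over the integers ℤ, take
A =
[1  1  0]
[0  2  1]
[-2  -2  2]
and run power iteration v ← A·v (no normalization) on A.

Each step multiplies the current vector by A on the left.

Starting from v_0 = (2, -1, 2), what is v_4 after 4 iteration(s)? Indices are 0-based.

v_0 = (2, -1, 2).
v_1 = A·v_0 = (1, 0, 2).
v_2 = A·v_1 = (1, 2, 2).
v_3 = A·v_2 = (3, 6, -2).
v_4 = A·v_3 = (9, 10, -22).

v_4 = (9, 10, -22)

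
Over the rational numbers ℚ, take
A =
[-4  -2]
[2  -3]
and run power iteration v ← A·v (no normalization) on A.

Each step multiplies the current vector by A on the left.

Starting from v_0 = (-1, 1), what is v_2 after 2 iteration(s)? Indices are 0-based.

v_2 = (2, 19)

v_0 = (-1, 1).
v_1 = A·v_0 = (2, -5).
v_2 = A·v_1 = (2, 19).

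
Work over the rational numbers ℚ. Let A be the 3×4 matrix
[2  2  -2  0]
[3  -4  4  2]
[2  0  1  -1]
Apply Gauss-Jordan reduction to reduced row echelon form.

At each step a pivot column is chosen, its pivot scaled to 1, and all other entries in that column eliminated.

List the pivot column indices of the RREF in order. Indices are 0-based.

pivot columns: 0, 1, 2

pivot(0,0)=2: scale R0 → (1, 1, -1, 0)
  clear (1,0): R1 −= (3)R0 → (0, -7, 7, 2)
  clear (2,0): R2 −= (2)R0 → (0, -2, 3, -1)
pivot(1,1)=-7: scale R1 → (0, 1, -1, -2/7)
  clear (0,1): R0 −= (1)R1 → (1, 0, 0, 2/7)
  clear (2,1): R2 −= (-2)R1 → (0, 0, 1, -11/7)
pivot(2,2)=1: scale R2 → (0, 0, 1, -11/7)
  clear (1,2): R1 −= (-1)R2 → (0, 1, 0, -13/7)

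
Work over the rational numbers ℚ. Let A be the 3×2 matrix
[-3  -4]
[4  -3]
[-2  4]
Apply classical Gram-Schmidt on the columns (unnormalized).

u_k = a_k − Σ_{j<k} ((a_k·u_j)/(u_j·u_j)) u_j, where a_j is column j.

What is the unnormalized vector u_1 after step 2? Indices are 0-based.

Step 1: u_0 = a_0 = (-3, 4, -2).
Step 2: u_1 = a_1 − (-8/29)·u_0 = (-140/29, -55/29, 100/29).

u_1 = (-140/29, -55/29, 100/29)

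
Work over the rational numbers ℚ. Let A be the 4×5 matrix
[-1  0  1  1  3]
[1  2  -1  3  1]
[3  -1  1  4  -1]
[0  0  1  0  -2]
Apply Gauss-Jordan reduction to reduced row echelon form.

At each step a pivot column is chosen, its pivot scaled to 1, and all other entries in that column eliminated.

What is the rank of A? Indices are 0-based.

rank = 4

step 1: normalize row 0 (÷-1) = (1, 0, -1, -1, -3)
  row 1: subtract 1×row0 = (0, 2, 0, 4, 4)
  row 2: subtract 3×row0 = (0, -1, 4, 7, 8)
step 2: normalize row 1 (÷2) = (0, 1, 0, 2, 2)
  row 2: subtract -1×row1 = (0, 0, 4, 9, 10)
step 3: normalize row 2 (÷4) = (0, 0, 1, 9/4, 5/2)
  row 0: subtract -1×row2 = (1, 0, 0, 5/4, -1/2)
  row 3: subtract 1×row2 = (0, 0, 0, -9/4, -9/2)
step 4: normalize row 3 (÷-9/4) = (0, 0, 0, 1, 2)
  row 0: subtract 5/4×row3 = (1, 0, 0, 0, -3)
  row 1: subtract 2×row3 = (0, 1, 0, 0, -2)
  row 2: subtract 9/4×row3 = (0, 0, 1, 0, -2)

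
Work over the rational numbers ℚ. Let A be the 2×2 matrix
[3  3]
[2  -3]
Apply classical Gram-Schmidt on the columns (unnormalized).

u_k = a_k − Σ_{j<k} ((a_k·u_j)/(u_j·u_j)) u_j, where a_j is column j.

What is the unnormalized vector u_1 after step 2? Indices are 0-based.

Step 1: u_0 = a_0 = (3, 2).
Step 2: u_1 = a_1 − (3/13)·u_0 = (30/13, -45/13).

u_1 = (30/13, -45/13)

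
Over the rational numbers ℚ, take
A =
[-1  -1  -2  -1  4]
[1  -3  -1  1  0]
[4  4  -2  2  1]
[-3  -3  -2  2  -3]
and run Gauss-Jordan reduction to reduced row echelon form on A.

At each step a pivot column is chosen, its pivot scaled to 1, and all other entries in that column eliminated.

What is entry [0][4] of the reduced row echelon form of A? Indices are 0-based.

M[0][4] = 33/56

pivot(0,0)=-1: scale R0 → (1, 1, 2, 1, -4)
  clear (1,0): R1 −= (1)R0 → (0, -4, -3, 0, 4)
  clear (2,0): R2 −= (4)R0 → (0, 0, -10, -2, 17)
  clear (3,0): R3 −= (-3)R0 → (0, 0, 4, 5, -15)
pivot(1,1)=-4: scale R1 → (0, 1, 3/4, 0, -1)
  clear (0,1): R0 −= (1)R1 → (1, 0, 5/4, 1, -3)
pivot(2,2)=-10: scale R2 → (0, 0, 1, 1/5, -17/10)
  clear (0,2): R0 −= (5/4)R2 → (1, 0, 0, 3/4, -7/8)
  clear (1,2): R1 −= (3/4)R2 → (0, 1, 0, -3/20, 11/40)
  clear (3,2): R3 −= (4)R2 → (0, 0, 0, 21/5, -41/5)
pivot(3,3)=21/5: scale R3 → (0, 0, 0, 1, -41/21)
  clear (0,3): R0 −= (3/4)R3 → (1, 0, 0, 0, 33/56)
  clear (1,3): R1 −= (-3/20)R3 → (0, 1, 0, 0, -1/56)
  clear (2,3): R2 −= (1/5)R3 → (0, 0, 1, 0, -55/42)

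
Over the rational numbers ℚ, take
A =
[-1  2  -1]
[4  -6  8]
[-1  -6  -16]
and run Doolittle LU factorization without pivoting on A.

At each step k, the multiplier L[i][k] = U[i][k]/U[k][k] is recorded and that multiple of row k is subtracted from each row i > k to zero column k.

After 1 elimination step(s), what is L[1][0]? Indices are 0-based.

L[1][0] = -4

Step 1: pivot at (0,0) is -1.
  row1 ← row1 − (-4)·row0  ⇒  L[1][0]=-4, U row1=(0, 2, 4)
  row2 ← row2 − (1)·row0  ⇒  L[2][0]=1, U row2=(0, -8, -15)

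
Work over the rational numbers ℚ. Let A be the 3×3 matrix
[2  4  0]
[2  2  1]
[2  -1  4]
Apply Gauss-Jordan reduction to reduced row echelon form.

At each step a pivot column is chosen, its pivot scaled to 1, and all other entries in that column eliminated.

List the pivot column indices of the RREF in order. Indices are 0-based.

pivot(0,0)=2: scale R0 → (1, 2, 0)
  clear (1,0): R1 −= (2)R0 → (0, -2, 1)
  clear (2,0): R2 −= (2)R0 → (0, -5, 4)
pivot(1,1)=-2: scale R1 → (0, 1, -1/2)
  clear (0,1): R0 −= (2)R1 → (1, 0, 1)
  clear (2,1): R2 −= (-5)R1 → (0, 0, 3/2)
pivot(2,2)=3/2: scale R2 → (0, 0, 1)
  clear (0,2): R0 −= (1)R2 → (1, 0, 0)
  clear (1,2): R1 −= (-1/2)R2 → (0, 1, 0)

pivot columns: 0, 1, 2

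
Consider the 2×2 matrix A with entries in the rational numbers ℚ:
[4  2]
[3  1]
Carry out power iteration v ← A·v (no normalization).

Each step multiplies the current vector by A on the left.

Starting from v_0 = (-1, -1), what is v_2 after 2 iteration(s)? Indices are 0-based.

v_0 = (-1, -1).
v_1 = A·v_0 = (-6, -4).
v_2 = A·v_1 = (-32, -22).

v_2 = (-32, -22)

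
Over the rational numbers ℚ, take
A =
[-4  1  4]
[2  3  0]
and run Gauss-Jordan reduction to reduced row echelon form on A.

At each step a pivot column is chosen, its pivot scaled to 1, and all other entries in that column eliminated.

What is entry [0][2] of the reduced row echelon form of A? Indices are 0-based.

M[0][2] = -6/7

[1] R0 /= -4  ⇒  (1, -1/4, -1)
     R1 -= 2·R0  ⇒  (0, 7/2, 2)
[2] R1 /= 7/2  ⇒  (0, 1, 4/7)
     R0 -= -1/4·R1  ⇒  (1, 0, -6/7)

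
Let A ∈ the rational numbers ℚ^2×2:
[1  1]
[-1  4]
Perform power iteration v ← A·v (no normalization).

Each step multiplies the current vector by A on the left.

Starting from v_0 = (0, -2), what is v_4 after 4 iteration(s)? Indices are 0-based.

v_4 = (-150, -400)

v_0 = (0, -2).
v_1 = A·v_0 = (-2, -8).
v_2 = A·v_1 = (-10, -30).
v_3 = A·v_2 = (-40, -110).
v_4 = A·v_3 = (-150, -400).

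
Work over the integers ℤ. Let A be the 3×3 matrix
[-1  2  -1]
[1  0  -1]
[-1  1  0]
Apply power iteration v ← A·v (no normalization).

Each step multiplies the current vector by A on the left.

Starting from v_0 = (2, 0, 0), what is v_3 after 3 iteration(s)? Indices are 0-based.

v_0 = (2, 0, 0).
v_1 = A·v_0 = (-2, 2, -2).
v_2 = A·v_1 = (8, 0, 4).
v_3 = A·v_2 = (-12, 4, -8).

v_3 = (-12, 4, -8)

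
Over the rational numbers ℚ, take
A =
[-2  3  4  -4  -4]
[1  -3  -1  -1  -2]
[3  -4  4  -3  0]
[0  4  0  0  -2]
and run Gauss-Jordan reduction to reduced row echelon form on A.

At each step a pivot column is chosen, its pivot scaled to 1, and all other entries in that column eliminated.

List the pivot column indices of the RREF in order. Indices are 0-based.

[1] R0 /= -2  ⇒  (1, -3/2, -2, 2, 2)
     R1 -= 1·R0  ⇒  (0, -3/2, 1, -3, -4)
     R2 -= 3·R0  ⇒  (0, 1/2, 10, -9, -6)
[2] R1 /= -3/2  ⇒  (0, 1, -2/3, 2, 8/3)
     R0 -= -3/2·R1  ⇒  (1, 0, -3, 5, 6)
     R2 -= 1/2·R1  ⇒  (0, 0, 31/3, -10, -22/3)
     R3 -= 4·R1  ⇒  (0, 0, 8/3, -8, -38/3)
[3] R2 /= 31/3  ⇒  (0, 0, 1, -30/31, -22/31)
     R0 -= -3·R2  ⇒  (1, 0, 0, 65/31, 120/31)
     R1 -= -2/3·R2  ⇒  (0, 1, 0, 42/31, 68/31)
     R3 -= 8/3·R2  ⇒  (0, 0, 0, -168/31, -334/31)
[4] R3 /= -168/31  ⇒  (0, 0, 0, 1, 167/84)
     R0 -= 65/31·R3  ⇒  (1, 0, 0, 0, -25/84)
     R1 -= 42/31·R3  ⇒  (0, 1, 0, 0, -1/2)
     R2 -= -30/31·R3  ⇒  (0, 0, 1, 0, 17/14)

pivot columns: 0, 1, 2, 3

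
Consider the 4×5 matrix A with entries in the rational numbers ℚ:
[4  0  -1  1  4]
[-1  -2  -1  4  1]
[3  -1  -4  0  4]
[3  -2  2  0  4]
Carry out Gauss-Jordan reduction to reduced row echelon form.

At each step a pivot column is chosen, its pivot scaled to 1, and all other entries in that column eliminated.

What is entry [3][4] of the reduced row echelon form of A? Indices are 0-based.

M[3][4] = 21/197

[1] R0 /= 4  ⇒  (1, 0, -1/4, 1/4, 1)
     R1 -= -1·R0  ⇒  (0, -2, -5/4, 17/4, 2)
     R2 -= 3·R0  ⇒  (0, -1, -13/4, -3/4, 1)
     R3 -= 3·R0  ⇒  (0, -2, 11/4, -3/4, 1)
[2] R1 /= -2  ⇒  (0, 1, 5/8, -17/8, -1)
     R2 -= -1·R1  ⇒  (0, 0, -21/8, -23/8, 0)
     R3 -= -2·R1  ⇒  (0, 0, 4, -5, -1)
[3] R2 /= -21/8  ⇒  (0, 0, 1, 23/21, 0)
     R0 -= -1/4·R2  ⇒  (1, 0, 0, 11/21, 1)
     R1 -= 5/8·R2  ⇒  (0, 1, 0, -59/21, -1)
     R3 -= 4·R2  ⇒  (0, 0, 0, -197/21, -1)
[4] R3 /= -197/21  ⇒  (0, 0, 0, 1, 21/197)
     R0 -= 11/21·R3  ⇒  (1, 0, 0, 0, 186/197)
     R1 -= -59/21·R3  ⇒  (0, 1, 0, 0, -138/197)
     R2 -= 23/21·R3  ⇒  (0, 0, 1, 0, -23/197)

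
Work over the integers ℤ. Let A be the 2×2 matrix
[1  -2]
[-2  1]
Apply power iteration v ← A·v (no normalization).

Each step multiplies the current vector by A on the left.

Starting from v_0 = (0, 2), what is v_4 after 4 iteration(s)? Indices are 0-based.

v_0 = (0, 2).
v_1 = A·v_0 = (-4, 2).
v_2 = A·v_1 = (-8, 10).
v_3 = A·v_2 = (-28, 26).
v_4 = A·v_3 = (-80, 82).

v_4 = (-80, 82)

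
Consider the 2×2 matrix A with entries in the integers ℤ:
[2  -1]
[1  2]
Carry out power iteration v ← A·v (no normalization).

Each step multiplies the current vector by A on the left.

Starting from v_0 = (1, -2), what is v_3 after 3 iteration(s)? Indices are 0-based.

v_3 = (24, 7)

v_0 = (1, -2).
v_1 = A·v_0 = (4, -3).
v_2 = A·v_1 = (11, -2).
v_3 = A·v_2 = (24, 7).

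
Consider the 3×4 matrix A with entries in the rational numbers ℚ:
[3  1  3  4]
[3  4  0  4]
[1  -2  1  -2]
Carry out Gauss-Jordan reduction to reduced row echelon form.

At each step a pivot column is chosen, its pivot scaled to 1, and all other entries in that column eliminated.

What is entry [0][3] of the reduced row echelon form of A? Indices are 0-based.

pivot(0,0)=3: scale R0 → (1, 1/3, 1, 4/3)
  clear (1,0): R1 −= (3)R0 → (0, 3, -3, 0)
  clear (2,0): R2 −= (1)R0 → (0, -7/3, 0, -10/3)
pivot(1,1)=3: scale R1 → (0, 1, -1, 0)
  clear (0,1): R0 −= (1/3)R1 → (1, 0, 4/3, 4/3)
  clear (2,1): R2 −= (-7/3)R1 → (0, 0, -7/3, -10/3)
pivot(2,2)=-7/3: scale R2 → (0, 0, 1, 10/7)
  clear (0,2): R0 −= (4/3)R2 → (1, 0, 0, -4/7)
  clear (1,2): R1 −= (-1)R2 → (0, 1, 0, 10/7)

M[0][3] = -4/7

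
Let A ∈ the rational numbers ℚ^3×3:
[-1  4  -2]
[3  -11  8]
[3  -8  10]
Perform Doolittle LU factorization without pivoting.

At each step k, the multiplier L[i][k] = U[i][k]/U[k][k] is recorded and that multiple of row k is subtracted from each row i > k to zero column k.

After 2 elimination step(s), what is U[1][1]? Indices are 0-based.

k=0: U[0][0]=-1
  eliminate (1,0): mult=-3, new row 1: (0, 1, 2); set L[1][0]=-3
  eliminate (2,0): mult=-3, new row 2: (0, 4, 4); set L[2][0]=-3
k=1: U[1][1]=1
  eliminate (2,1): mult=4, new row 2: (0, 0, -4); set L[2][1]=4

U[1][1] = 1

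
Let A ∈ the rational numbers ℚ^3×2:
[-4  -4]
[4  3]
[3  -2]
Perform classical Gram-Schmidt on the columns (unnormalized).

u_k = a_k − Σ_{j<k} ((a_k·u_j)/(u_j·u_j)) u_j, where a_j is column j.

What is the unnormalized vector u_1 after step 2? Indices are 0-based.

Step 1: u_0 = a_0 = (-4, 4, 3).
Step 2: u_1 = a_1 − (22/41)·u_0 = (-76/41, 35/41, -148/41).

u_1 = (-76/41, 35/41, -148/41)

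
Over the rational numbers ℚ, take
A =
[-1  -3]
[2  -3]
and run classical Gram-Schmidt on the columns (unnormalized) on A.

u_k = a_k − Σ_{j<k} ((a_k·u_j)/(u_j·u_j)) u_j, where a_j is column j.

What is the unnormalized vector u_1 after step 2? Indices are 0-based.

Step 1: u_0 = a_0 = (-1, 2).
Step 2: u_1 = a_1 − (-3/5)·u_0 = (-18/5, -9/5).

u_1 = (-18/5, -9/5)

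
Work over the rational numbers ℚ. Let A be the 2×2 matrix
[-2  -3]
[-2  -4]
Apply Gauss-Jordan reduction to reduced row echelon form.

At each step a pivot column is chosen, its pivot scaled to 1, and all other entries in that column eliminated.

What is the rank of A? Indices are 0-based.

pivot(0,0)=-2: scale R0 → (1, 3/2)
  clear (1,0): R1 −= (-2)R0 → (0, -1)
pivot(1,1)=-1: scale R1 → (0, 1)
  clear (0,1): R0 −= (3/2)R1 → (1, 0)

rank = 2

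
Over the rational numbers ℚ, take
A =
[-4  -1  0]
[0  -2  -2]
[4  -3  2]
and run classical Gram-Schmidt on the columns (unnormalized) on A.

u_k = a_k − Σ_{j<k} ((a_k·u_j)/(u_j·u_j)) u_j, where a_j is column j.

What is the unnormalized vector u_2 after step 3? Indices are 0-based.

Step 1: u_0 = a_0 = (-4, 0, 4).
Step 2: u_1 = a_1 − (-1/4)·u_0 = (-2, -2, -2).
Step 3: u_2 = a_2 − (1/4)·u_0 − (0)·u_1 = (1, -2, 1).

u_2 = (1, -2, 1)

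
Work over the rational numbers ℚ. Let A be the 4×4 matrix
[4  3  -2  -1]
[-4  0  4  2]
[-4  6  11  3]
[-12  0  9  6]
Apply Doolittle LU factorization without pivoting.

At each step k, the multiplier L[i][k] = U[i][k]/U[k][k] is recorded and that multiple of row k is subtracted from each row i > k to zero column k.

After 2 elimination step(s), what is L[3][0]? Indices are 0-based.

L[3][0] = -3

k=0: U[0][0]=4
  eliminate (1,0): mult=-1, new row 1: (0, 3, 2, 1); set L[1][0]=-1
  eliminate (2,0): mult=-1, new row 2: (0, 9, 9, 2); set L[2][0]=-1
  eliminate (3,0): mult=-3, new row 3: (0, 9, 3, 3); set L[3][0]=-3
k=1: U[1][1]=3
  eliminate (2,1): mult=3, new row 2: (0, 0, 3, -1); set L[2][1]=3
  eliminate (3,1): mult=3, new row 3: (0, 0, -3, 0); set L[3][1]=3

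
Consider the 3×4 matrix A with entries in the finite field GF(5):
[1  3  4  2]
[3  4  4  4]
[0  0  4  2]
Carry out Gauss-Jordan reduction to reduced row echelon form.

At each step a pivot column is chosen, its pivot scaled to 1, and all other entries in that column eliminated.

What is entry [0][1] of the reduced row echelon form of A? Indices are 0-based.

step 1: normalize row 0 (÷1) = (1, 3, 4, 2)
  row 1: subtract 3×row0 = (0, 0, 2, 3)
skip col 1 (zero from row 1)
step 2: normalize row 1 (÷2) = (0, 0, 1, 4)
  row 0: subtract 4×row1 = (1, 3, 0, 1)
  row 2: subtract 4×row1 = (0, 0, 0, 1)
step 3: normalize row 2 (÷1) = (0, 0, 0, 1)
  row 0: subtract 1×row2 = (1, 3, 0, 0)
  row 1: subtract 4×row2 = (0, 0, 1, 0)

M[0][1] = 3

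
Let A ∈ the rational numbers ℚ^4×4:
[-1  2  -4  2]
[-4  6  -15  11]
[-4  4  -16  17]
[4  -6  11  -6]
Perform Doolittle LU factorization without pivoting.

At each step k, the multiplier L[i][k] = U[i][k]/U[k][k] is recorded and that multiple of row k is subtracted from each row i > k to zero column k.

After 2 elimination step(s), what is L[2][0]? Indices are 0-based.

[col 0] pivot -1
  R1 -= 4*R0 → (0, -2, 1, 3)  (L[1][0] := 4)
  R2 -= 4*R0 → (0, -4, 0, 9)  (L[2][0] := 4)
  R3 -= -4*R0 → (0, 2, -5, 2)  (L[3][0] := -4)
[col 1] pivot -2
  R2 -= 2*R1 → (0, 0, -2, 3)  (L[2][1] := 2)
  R3 -= -1*R1 → (0, 0, -4, 5)  (L[3][1] := -1)

L[2][0] = 4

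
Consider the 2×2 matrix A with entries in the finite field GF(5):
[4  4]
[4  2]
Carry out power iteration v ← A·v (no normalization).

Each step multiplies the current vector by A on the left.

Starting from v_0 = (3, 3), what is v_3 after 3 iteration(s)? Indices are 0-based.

v_0 = (3, 3).
v_1 = A·v_0 = (4, 3).
v_2 = A·v_1 = (3, 2).
v_3 = A·v_2 = (0, 1).

v_3 = (0, 1)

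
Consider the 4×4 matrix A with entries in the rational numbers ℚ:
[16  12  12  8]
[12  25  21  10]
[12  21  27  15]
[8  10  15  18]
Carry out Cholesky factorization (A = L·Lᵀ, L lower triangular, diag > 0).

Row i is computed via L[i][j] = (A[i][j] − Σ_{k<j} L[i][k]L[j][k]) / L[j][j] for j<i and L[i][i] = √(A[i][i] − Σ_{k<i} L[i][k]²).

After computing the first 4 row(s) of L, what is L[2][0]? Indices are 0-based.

Step 1: L[0][0] = √(16) = 4.
  L[1][0] = (12) / L[0][0] = 3.
Step 2: L[1][1] = √(16) = 4.
  L[2][0] = (12) / L[0][0] = 3.
  L[2][1] = (12) / L[1][1] = 3.
Step 3: L[2][2] = √(9) = 3.
  L[3][0] = (8) / L[0][0] = 2.
  L[3][1] = (4) / L[1][1] = 1.
  L[3][2] = (6) / L[2][2] = 2.
Step 4: L[3][3] = √(9) = 3.

L[2][0] = 3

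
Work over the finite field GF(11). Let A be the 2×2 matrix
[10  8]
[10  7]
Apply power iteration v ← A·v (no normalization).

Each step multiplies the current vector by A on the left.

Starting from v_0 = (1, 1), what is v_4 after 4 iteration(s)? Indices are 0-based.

v_4 = (7, 1)

v_0 = (1, 1).
v_1 = A·v_0 = (7, 6).
v_2 = A·v_1 = (8, 2).
v_3 = A·v_2 = (8, 6).
v_4 = A·v_3 = (7, 1).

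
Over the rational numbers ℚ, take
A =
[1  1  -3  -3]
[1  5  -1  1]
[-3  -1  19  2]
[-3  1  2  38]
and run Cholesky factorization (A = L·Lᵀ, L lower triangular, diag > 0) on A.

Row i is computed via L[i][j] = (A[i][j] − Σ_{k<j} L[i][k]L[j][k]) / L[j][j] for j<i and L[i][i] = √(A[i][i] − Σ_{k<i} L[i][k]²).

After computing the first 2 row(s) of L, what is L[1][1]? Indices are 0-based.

Step 1: L[0][0] = √(1) = 1.
  L[1][0] = (1) / L[0][0] = 1.
Step 2: L[1][1] = √(4) = 2.

L[1][1] = 2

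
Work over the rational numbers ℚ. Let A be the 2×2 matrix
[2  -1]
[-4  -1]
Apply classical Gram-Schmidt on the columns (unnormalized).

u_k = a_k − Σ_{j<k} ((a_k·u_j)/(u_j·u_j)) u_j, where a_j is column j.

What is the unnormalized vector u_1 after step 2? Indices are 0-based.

Step 1: u_0 = a_0 = (2, -4).
Step 2: u_1 = a_1 − (1/10)·u_0 = (-6/5, -3/5).

u_1 = (-6/5, -3/5)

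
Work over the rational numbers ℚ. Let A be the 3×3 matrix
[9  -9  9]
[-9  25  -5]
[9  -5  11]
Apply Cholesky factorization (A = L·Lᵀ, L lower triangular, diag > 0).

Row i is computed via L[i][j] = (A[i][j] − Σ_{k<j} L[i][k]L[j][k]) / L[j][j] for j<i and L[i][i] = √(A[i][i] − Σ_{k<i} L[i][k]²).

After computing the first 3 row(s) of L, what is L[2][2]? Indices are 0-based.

Step 1: L[0][0] = √(9) = 3.
  L[1][0] = (-9) / L[0][0] = -3.
Step 2: L[1][1] = √(16) = 4.
  L[2][0] = (9) / L[0][0] = 3.
  L[2][1] = (4) / L[1][1] = 1.
Step 3: L[2][2] = √(1) = 1.

L[2][2] = 1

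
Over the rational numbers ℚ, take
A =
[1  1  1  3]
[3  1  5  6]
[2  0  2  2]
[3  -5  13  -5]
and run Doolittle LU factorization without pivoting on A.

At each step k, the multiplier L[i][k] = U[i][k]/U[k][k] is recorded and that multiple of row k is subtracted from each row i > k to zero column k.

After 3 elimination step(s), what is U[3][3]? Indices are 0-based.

U[3][3] = -3

Step 1: pivot at (0,0) is 1.
  row1 ← row1 − (3)·row0  ⇒  L[1][0]=3, U row1=(0, -2, 2, -3)
  row2 ← row2 − (2)·row0  ⇒  L[2][0]=2, U row2=(0, -2, 0, -4)
  row3 ← row3 − (3)·row0  ⇒  L[3][0]=3, U row3=(0, -8, 10, -14)
Step 2: pivot at (1,1) is -2.
  row2 ← row2 − (1)·row1  ⇒  L[2][1]=1, U row2=(0, 0, -2, -1)
  row3 ← row3 − (4)·row1  ⇒  L[3][1]=4, U row3=(0, 0, 2, -2)
Step 3: pivot at (2,2) is -2.
  row3 ← row3 − (-1)·row2  ⇒  L[3][2]=-1, U row3=(0, 0, 0, -3)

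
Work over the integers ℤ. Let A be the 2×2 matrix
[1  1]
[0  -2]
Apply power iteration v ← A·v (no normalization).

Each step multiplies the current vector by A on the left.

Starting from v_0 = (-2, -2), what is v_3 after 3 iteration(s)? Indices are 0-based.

v_3 = (-8, 16)

v_0 = (-2, -2).
v_1 = A·v_0 = (-4, 4).
v_2 = A·v_1 = (0, -8).
v_3 = A·v_2 = (-8, 16).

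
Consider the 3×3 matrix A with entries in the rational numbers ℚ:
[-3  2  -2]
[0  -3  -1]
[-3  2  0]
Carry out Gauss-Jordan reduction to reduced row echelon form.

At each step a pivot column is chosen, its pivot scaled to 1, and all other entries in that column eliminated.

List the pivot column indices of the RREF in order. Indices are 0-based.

pivot(0,0)=-3: scale R0 → (1, -2/3, 2/3)
  clear (2,0): R2 −= (-3)R0 → (0, 0, 2)
pivot(1,1)=-3: scale R1 → (0, 1, 1/3)
  clear (0,1): R0 −= (-2/3)R1 → (1, 0, 8/9)
pivot(2,2)=2: scale R2 → (0, 0, 1)
  clear (0,2): R0 −= (8/9)R2 → (1, 0, 0)
  clear (1,2): R1 −= (1/3)R2 → (0, 1, 0)

pivot columns: 0, 1, 2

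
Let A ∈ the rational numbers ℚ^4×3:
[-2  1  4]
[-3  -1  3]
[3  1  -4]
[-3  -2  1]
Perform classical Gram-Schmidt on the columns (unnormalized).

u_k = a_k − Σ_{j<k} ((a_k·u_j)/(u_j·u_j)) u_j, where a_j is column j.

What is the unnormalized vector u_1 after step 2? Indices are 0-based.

Step 1: u_0 = a_0 = (-2, -3, 3, -3).
Step 2: u_1 = a_1 − (10/31)·u_0 = (51/31, -1/31, 1/31, -32/31).

u_1 = (51/31, -1/31, 1/31, -32/31)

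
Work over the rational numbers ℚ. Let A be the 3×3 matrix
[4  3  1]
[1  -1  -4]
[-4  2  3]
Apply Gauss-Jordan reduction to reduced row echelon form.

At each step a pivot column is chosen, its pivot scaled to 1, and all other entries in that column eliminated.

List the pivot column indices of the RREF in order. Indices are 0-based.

[1] R0 /= 4  ⇒  (1, 3/4, 1/4)
     R1 -= 1·R0  ⇒  (0, -7/4, -17/4)
     R2 -= -4·R0  ⇒  (0, 5, 4)
[2] R1 /= -7/4  ⇒  (0, 1, 17/7)
     R0 -= 3/4·R1  ⇒  (1, 0, -11/7)
     R2 -= 5·R1  ⇒  (0, 0, -57/7)
[3] R2 /= -57/7  ⇒  (0, 0, 1)
     R0 -= -11/7·R2  ⇒  (1, 0, 0)
     R1 -= 17/7·R2  ⇒  (0, 1, 0)

pivot columns: 0, 1, 2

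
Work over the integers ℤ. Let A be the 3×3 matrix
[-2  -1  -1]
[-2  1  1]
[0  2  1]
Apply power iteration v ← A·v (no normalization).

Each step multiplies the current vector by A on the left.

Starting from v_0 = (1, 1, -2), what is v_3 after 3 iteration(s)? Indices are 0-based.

v_0 = (1, 1, -2).
v_1 = A·v_0 = (-1, -3, 0).
v_2 = A·v_1 = (5, -1, -6).
v_3 = A·v_2 = (-3, -17, -8).

v_3 = (-3, -17, -8)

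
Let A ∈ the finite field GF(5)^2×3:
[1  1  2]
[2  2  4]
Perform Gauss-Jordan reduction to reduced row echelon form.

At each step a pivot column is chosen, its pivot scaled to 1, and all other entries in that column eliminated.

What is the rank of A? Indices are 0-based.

step 1: normalize row 0 (÷1) = (1, 1, 2)
  row 1: subtract 2×row0 = (0, 0, 0)
skip col 1 (zero from row 1)
skip col 2 (zero from row 1)

rank = 1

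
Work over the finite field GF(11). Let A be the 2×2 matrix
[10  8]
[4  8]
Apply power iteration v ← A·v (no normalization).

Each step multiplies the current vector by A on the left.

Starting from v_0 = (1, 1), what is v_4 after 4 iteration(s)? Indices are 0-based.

v_0 = (1, 1).
v_1 = A·v_0 = (7, 1).
v_2 = A·v_1 = (1, 3).
v_3 = A·v_2 = (1, 6).
v_4 = A·v_3 = (3, 8).

v_4 = (3, 8)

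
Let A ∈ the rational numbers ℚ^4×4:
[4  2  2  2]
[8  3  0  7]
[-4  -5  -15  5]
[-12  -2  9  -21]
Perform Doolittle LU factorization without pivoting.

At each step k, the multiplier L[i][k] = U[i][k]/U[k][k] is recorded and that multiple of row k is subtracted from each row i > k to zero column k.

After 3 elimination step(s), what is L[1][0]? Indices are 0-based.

L[1][0] = 2

[col 0] pivot 4
  R1 -= 2*R0 → (0, -1, -4, 3)  (L[1][0] := 2)
  R2 -= -1*R0 → (0, -3, -13, 7)  (L[2][0] := -1)
  R3 -= -3*R0 → (0, 4, 15, -15)  (L[3][0] := -3)
[col 1] pivot -1
  R2 -= 3*R1 → (0, 0, -1, -2)  (L[2][1] := 3)
  R3 -= -4*R1 → (0, 0, -1, -3)  (L[3][1] := -4)
[col 2] pivot -1
  R3 -= 1*R2 → (0, 0, 0, -1)  (L[3][2] := 1)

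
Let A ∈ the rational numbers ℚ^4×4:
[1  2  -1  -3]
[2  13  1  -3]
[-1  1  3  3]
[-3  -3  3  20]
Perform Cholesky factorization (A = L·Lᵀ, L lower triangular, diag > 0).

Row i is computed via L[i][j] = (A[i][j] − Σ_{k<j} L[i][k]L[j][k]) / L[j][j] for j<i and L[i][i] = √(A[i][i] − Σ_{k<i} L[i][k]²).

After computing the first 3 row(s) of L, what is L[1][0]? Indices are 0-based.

L[1][0] = 2

Step 1: L[0][0] = √(1) = 1.
  L[1][0] = (2) / L[0][0] = 2.
Step 2: L[1][1] = √(9) = 3.
  L[2][0] = (-1) / L[0][0] = -1.
  L[2][1] = (3) / L[1][1] = 1.
Step 3: L[2][2] = √(1) = 1.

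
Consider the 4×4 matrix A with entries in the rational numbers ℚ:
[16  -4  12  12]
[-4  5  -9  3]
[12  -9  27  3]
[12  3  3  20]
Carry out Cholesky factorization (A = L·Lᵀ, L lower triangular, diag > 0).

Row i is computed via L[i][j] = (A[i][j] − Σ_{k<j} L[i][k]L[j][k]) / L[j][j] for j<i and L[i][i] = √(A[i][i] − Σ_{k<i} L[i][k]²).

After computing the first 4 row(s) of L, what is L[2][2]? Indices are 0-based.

Step 1: L[0][0] = √(16) = 4.
  L[1][0] = (-4) / L[0][0] = -1.
Step 2: L[1][1] = √(4) = 2.
  L[2][0] = (12) / L[0][0] = 3.
  L[2][1] = (-6) / L[1][1] = -3.
Step 3: L[2][2] = √(9) = 3.
  L[3][0] = (12) / L[0][0] = 3.
  L[3][1] = (6) / L[1][1] = 3.
  L[3][2] = (3) / L[2][2] = 1.
Step 4: L[3][3] = √(1) = 1.

L[2][2] = 3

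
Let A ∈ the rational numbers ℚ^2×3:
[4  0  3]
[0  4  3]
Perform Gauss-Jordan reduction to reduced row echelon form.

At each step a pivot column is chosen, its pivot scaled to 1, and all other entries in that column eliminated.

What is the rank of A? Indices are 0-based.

pivot(0,0)=4: scale R0 → (1, 0, 3/4)
pivot(1,1)=4: scale R1 → (0, 1, 3/4)

rank = 2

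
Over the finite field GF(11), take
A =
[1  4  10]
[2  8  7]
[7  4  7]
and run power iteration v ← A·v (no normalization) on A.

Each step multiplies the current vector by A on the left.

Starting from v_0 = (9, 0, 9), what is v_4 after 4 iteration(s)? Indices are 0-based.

v_4 = (7, 7, 6)

v_0 = (9, 0, 9).
v_1 = A·v_0 = (0, 4, 5).
v_2 = A·v_1 = (0, 1, 7).
v_3 = A·v_2 = (8, 2, 9).
v_4 = A·v_3 = (7, 7, 6).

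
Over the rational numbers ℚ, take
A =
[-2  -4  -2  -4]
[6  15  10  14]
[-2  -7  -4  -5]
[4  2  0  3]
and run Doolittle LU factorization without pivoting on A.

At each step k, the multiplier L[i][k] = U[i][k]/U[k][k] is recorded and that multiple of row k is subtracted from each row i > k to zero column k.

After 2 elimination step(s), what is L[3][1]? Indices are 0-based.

[col 0] pivot -2
  R1 -= -3*R0 → (0, 3, 4, 2)  (L[1][0] := -3)
  R2 -= 1*R0 → (0, -3, -2, -1)  (L[2][0] := 1)
  R3 -= -2*R0 → (0, -6, -4, -5)  (L[3][0] := -2)
[col 1] pivot 3
  R2 -= -1*R1 → (0, 0, 2, 1)  (L[2][1] := -1)
  R3 -= -2*R1 → (0, 0, 4, -1)  (L[3][1] := -2)

L[3][1] = -2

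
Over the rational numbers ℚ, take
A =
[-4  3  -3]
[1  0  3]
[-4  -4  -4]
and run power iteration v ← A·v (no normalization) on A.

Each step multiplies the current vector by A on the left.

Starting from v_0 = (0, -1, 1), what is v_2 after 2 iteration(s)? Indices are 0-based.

v_0 = (0, -1, 1).
v_1 = A·v_0 = (-6, 3, 0).
v_2 = A·v_1 = (33, -6, 12).

v_2 = (33, -6, 12)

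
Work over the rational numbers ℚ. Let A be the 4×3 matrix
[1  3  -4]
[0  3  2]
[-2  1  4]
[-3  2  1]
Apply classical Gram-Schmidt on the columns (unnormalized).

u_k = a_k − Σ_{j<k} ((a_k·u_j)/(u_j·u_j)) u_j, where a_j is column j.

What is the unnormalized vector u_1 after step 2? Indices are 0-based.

Step 1: u_0 = a_0 = (1, 0, -2, -3).
Step 2: u_1 = a_1 − (-5/14)·u_0 = (47/14, 3, 2/7, 13/14).

u_1 = (47/14, 3, 2/7, 13/14)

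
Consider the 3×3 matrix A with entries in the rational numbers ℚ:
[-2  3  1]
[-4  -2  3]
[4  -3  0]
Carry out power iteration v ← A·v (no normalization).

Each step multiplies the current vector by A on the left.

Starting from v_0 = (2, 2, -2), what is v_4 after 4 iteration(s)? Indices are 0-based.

v_4 = (-44, -2710, 278)

v_0 = (2, 2, -2).
v_1 = A·v_0 = (0, -18, 2).
v_2 = A·v_1 = (-52, 42, 54).
v_3 = A·v_2 = (284, 286, -334).
v_4 = A·v_3 = (-44, -2710, 278).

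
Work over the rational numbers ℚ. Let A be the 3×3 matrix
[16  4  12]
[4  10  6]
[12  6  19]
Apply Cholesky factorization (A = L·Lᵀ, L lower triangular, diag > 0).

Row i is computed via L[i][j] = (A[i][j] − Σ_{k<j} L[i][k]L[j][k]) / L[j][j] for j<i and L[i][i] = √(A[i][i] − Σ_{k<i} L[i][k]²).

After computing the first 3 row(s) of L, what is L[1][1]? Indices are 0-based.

L[1][1] = 3

Step 1: L[0][0] = √(16) = 4.
  L[1][0] = (4) / L[0][0] = 1.
Step 2: L[1][1] = √(9) = 3.
  L[2][0] = (12) / L[0][0] = 3.
  L[2][1] = (3) / L[1][1] = 1.
Step 3: L[2][2] = √(9) = 3.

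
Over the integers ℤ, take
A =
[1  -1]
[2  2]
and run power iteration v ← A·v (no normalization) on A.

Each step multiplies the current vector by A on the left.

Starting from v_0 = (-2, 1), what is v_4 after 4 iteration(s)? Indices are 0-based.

v_0 = (-2, 1).
v_1 = A·v_0 = (-3, -2).
v_2 = A·v_1 = (-1, -10).
v_3 = A·v_2 = (9, -22).
v_4 = A·v_3 = (31, -26).

v_4 = (31, -26)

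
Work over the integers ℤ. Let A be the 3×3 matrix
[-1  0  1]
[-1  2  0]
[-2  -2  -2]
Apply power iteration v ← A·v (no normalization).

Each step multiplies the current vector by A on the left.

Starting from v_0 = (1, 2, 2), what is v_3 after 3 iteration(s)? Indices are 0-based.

v_3 = (23, 21, -12)

v_0 = (1, 2, 2).
v_1 = A·v_0 = (1, 3, -10).
v_2 = A·v_1 = (-11, 5, 12).
v_3 = A·v_2 = (23, 21, -12).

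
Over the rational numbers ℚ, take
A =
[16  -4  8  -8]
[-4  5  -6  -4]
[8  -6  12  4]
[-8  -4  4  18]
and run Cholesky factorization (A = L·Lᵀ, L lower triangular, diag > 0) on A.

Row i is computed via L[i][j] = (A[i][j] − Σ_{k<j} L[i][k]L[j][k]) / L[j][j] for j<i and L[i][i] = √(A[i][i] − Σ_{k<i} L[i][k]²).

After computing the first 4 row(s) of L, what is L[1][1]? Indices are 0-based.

L[1][1] = 2

Step 1: L[0][0] = √(16) = 4.
  L[1][0] = (-4) / L[0][0] = -1.
Step 2: L[1][1] = √(4) = 2.
  L[2][0] = (8) / L[0][0] = 2.
  L[2][1] = (-4) / L[1][1] = -2.
Step 3: L[2][2] = √(4) = 2.
  L[3][0] = (-8) / L[0][0] = -2.
  L[3][1] = (-6) / L[1][1] = -3.
  L[3][2] = (2) / L[2][2] = 1.
Step 4: L[3][3] = √(4) = 2.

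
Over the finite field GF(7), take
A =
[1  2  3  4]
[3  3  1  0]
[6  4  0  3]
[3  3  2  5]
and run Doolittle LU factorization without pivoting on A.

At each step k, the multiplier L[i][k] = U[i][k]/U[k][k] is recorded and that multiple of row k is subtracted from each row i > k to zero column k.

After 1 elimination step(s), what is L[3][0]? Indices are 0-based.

Step 1: pivot at (0,0) is 1.
  row1 ← row1 − (3)·row0  ⇒  L[1][0]=3, U row1=(0, 4, 6, 2)
  row2 ← row2 − (6)·row0  ⇒  L[2][0]=6, U row2=(0, 6, 3, 0)
  row3 ← row3 − (3)·row0  ⇒  L[3][0]=3, U row3=(0, 4, 0, 0)

L[3][0] = 3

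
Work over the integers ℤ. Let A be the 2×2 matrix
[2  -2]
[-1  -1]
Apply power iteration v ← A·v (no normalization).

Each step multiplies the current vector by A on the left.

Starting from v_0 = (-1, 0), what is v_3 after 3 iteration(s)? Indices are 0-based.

v_0 = (-1, 0).
v_1 = A·v_0 = (-2, 1).
v_2 = A·v_1 = (-6, 1).
v_3 = A·v_2 = (-14, 5).

v_3 = (-14, 5)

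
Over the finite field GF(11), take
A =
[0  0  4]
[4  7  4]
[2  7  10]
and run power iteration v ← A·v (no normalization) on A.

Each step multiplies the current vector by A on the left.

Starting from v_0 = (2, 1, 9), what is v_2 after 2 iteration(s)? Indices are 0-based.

v_2 = (8, 3, 9)

v_0 = (2, 1, 9).
v_1 = A·v_0 = (3, 7, 2).
v_2 = A·v_1 = (8, 3, 9).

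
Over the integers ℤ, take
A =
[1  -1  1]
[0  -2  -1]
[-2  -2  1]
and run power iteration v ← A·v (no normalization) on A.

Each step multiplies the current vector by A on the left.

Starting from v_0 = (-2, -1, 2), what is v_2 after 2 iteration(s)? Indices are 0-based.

v_0 = (-2, -1, 2).
v_1 = A·v_0 = (1, 0, 8).
v_2 = A·v_1 = (9, -8, 6).

v_2 = (9, -8, 6)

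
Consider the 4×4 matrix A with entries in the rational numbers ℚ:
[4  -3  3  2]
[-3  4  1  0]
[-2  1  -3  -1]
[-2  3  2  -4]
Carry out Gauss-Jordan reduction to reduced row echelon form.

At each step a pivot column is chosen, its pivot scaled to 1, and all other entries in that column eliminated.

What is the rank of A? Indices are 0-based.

step 1: normalize row 0 (÷4) = (1, -3/4, 3/4, 1/2)
  row 1: subtract -3×row0 = (0, 7/4, 13/4, 3/2)
  row 2: subtract -2×row0 = (0, -1/2, -3/2, 0)
  row 3: subtract -2×row0 = (0, 3/2, 7/2, -3)
step 2: normalize row 1 (÷7/4) = (0, 1, 13/7, 6/7)
  row 0: subtract -3/4×row1 = (1, 0, 15/7, 8/7)
  row 2: subtract -1/2×row1 = (0, 0, -4/7, 3/7)
  row 3: subtract 3/2×row1 = (0, 0, 5/7, -30/7)
step 3: normalize row 2 (÷-4/7) = (0, 0, 1, -3/4)
  row 0: subtract 15/7×row2 = (1, 0, 0, 11/4)
  row 1: subtract 13/7×row2 = (0, 1, 0, 9/4)
  row 3: subtract 5/7×row2 = (0, 0, 0, -15/4)
step 4: normalize row 3 (÷-15/4) = (0, 0, 0, 1)
  row 0: subtract 11/4×row3 = (1, 0, 0, 0)
  row 1: subtract 9/4×row3 = (0, 1, 0, 0)
  row 2: subtract -3/4×row3 = (0, 0, 1, 0)

rank = 4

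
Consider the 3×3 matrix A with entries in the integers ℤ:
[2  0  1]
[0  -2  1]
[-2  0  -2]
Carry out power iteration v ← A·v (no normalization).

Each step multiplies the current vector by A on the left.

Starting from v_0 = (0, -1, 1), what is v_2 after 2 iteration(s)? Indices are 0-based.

v_2 = (0, -8, 2)

v_0 = (0, -1, 1).
v_1 = A·v_0 = (1, 3, -2).
v_2 = A·v_1 = (0, -8, 2).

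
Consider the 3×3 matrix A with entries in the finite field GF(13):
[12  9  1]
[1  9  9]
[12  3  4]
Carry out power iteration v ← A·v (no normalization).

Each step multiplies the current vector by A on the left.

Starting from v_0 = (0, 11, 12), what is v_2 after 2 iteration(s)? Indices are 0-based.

v_0 = (0, 11, 12).
v_1 = A·v_0 = (7, 12, 3).
v_2 = A·v_1 = (0, 12, 2).

v_2 = (0, 12, 2)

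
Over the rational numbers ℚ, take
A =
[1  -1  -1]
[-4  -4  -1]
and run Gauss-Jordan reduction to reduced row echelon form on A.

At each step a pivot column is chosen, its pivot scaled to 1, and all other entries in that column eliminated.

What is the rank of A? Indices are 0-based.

[1] R0 /= 1  ⇒  (1, -1, -1)
     R1 -= -4·R0  ⇒  (0, -8, -5)
[2] R1 /= -8  ⇒  (0, 1, 5/8)
     R0 -= -1·R1  ⇒  (1, 0, -3/8)

rank = 2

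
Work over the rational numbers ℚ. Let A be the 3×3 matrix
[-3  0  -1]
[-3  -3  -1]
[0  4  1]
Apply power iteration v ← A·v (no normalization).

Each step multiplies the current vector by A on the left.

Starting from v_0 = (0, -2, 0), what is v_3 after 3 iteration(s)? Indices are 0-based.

v_3 = (-40, -10, -24)

v_0 = (0, -2, 0).
v_1 = A·v_0 = (0, 6, -8).
v_2 = A·v_1 = (8, -10, 16).
v_3 = A·v_2 = (-40, -10, -24).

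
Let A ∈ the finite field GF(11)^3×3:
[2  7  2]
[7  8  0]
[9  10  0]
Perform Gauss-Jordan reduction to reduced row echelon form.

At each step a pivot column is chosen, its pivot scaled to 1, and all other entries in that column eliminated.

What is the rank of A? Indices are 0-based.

rank = 3

[1] R0 /= 2  ⇒  (1, 9, 1)
     R1 -= 7·R0  ⇒  (0, 0, 4)
     R2 -= 9·R0  ⇒  (0, 6, 2)
[2] R1 <-> R2
[2] R1 /= 6  ⇒  (0, 1, 4)
     R0 -= 9·R1  ⇒  (1, 0, 9)
[3] R2 /= 4  ⇒  (0, 0, 1)
     R0 -= 9·R2  ⇒  (1, 0, 0)
     R1 -= 4·R2  ⇒  (0, 1, 0)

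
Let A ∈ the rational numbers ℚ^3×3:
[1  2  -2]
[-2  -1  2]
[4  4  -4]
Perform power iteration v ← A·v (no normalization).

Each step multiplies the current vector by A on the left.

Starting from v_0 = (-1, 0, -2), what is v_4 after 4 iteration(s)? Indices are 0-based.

v_4 = (-53, 20, -60)

v_0 = (-1, 0, -2).
v_1 = A·v_0 = (3, -2, 4).
v_2 = A·v_1 = (-9, 4, -12).
v_3 = A·v_2 = (23, -10, 28).
v_4 = A·v_3 = (-53, 20, -60).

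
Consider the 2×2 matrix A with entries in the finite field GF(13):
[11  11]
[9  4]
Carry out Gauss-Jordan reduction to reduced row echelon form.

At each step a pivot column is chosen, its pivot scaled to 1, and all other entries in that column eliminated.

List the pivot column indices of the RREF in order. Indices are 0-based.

[1] R0 /= 11  ⇒  (1, 1)
     R1 -= 9·R0  ⇒  (0, 8)
[2] R1 /= 8  ⇒  (0, 1)
     R0 -= 1·R1  ⇒  (1, 0)

pivot columns: 0, 1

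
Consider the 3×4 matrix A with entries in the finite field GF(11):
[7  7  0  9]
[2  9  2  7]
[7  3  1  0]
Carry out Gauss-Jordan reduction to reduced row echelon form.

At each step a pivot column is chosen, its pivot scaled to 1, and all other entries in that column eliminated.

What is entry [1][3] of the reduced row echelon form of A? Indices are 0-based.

M[1][3] = 6

[1] R0 /= 7  ⇒  (1, 1, 0, 6)
     R1 -= 2·R0  ⇒  (0, 7, 2, 6)
     R2 -= 7·R0  ⇒  (0, 7, 1, 2)
[2] R1 /= 7  ⇒  (0, 1, 5, 4)
     R0 -= 1·R1  ⇒  (1, 0, 6, 2)
     R2 -= 7·R1  ⇒  (0, 0, 10, 7)
[3] R2 /= 10  ⇒  (0, 0, 1, 4)
     R0 -= 6·R2  ⇒  (1, 0, 0, 0)
     R1 -= 5·R2  ⇒  (0, 1, 0, 6)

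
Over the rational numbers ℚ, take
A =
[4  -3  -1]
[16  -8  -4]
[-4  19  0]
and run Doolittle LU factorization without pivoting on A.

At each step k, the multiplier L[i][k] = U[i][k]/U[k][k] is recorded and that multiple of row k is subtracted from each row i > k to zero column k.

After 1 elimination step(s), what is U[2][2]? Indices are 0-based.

k=0: U[0][0]=4
  eliminate (1,0): mult=4, new row 1: (0, 4, 0); set L[1][0]=4
  eliminate (2,0): mult=-1, new row 2: (0, 16, -1); set L[2][0]=-1

U[2][2] = -1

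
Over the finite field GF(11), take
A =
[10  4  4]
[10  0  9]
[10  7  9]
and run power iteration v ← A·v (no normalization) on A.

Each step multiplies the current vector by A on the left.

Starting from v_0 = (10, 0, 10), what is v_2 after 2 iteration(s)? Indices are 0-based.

v_2 = (5, 8, 7)

v_0 = (10, 0, 10).
v_1 = A·v_0 = (8, 3, 3).
v_2 = A·v_1 = (5, 8, 7).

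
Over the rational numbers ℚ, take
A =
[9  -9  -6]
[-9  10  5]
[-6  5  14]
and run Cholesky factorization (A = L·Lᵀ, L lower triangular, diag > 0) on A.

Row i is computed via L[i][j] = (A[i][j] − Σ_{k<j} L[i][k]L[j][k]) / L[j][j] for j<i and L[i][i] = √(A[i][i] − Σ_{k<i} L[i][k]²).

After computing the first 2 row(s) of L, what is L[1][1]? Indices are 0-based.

Step 1: L[0][0] = √(9) = 3.
  L[1][0] = (-9) / L[0][0] = -3.
Step 2: L[1][1] = √(1) = 1.

L[1][1] = 1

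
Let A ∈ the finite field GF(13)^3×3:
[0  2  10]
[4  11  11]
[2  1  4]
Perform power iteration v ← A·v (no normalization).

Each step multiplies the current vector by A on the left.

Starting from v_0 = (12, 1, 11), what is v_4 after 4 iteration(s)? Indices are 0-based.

v_4 = (7, 5, 8)

v_0 = (12, 1, 11).
v_1 = A·v_0 = (8, 11, 4).
v_2 = A·v_1 = (10, 2, 4).
v_3 = A·v_2 = (5, 2, 12).
v_4 = A·v_3 = (7, 5, 8).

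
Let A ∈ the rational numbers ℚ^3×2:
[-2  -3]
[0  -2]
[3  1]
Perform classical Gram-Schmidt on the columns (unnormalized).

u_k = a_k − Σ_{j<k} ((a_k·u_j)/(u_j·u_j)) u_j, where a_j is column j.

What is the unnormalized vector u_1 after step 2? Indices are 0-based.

u_1 = (-21/13, -2, -14/13)

Step 1: u_0 = a_0 = (-2, 0, 3).
Step 2: u_1 = a_1 − (9/13)·u_0 = (-21/13, -2, -14/13).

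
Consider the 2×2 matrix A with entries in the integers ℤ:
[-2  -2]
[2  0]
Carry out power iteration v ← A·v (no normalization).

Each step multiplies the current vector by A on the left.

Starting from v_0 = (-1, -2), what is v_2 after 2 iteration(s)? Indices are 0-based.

v_2 = (-8, 12)

v_0 = (-1, -2).
v_1 = A·v_0 = (6, -2).
v_2 = A·v_1 = (-8, 12).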